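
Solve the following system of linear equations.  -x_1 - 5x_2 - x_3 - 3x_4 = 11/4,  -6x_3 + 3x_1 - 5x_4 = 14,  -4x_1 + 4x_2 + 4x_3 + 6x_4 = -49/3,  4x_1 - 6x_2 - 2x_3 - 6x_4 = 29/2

Row-reduce the augmented matrix:
R1 ← R1 / (-1).
R2 ← R2 − 3·R1.
R3 ← R3 + 4·R1.
R4 ← R4 − 4·R1.
R2 ← R2 / (-15).
R1 ← R1 − 5·R2.
R3 ← R3 − 24·R2.
R4 ← R4 + 26·R2.
R3 ← R3 / (-32/5).
R1 ← R1 + 2·R3.
R2 ← R2 − 3/5·R3.
R4 ← R4 − 48/5·R3.
R4 ← R4 / (-1/3).
R1 ← R1 + 7/24·R4.
R2 ← R2 − 25/48·R4.
R3 ← R3 − 11/16·R4.
Reading off the reduced rows gives x_1 = 8/3, x_2 = -7/4, x_3 = -8/3, x_4 = 2.

x_1 = 8/3, x_2 = -7/4, x_3 = -8/3, x_4 = 2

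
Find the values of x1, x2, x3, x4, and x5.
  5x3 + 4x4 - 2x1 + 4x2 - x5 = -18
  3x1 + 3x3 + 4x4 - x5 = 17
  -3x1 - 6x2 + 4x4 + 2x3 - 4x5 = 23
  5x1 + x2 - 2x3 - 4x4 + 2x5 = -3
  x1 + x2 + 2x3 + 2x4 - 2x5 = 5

x1 = 3, x2 = -2, x3 = -6, x4 = 6, x5 = -2

Row-reduce the augmented matrix:
R1 ← R1 / (-2).
R2 ← R2 − 3·R1.
R3 ← R3 + 3·R1.
R4 ← R4 − 5·R1.
R5 ← R5 − 1·R1.
R2 ← R2 / (6).
R1 ← R1 + 2·R2.
R3 ← R3 + 12·R2.
R4 ← R4 − 11·R2.
R5 ← R5 − 3·R2.
R3 ← R3 / (31/2).
R1 ← R1 − 1·R3.
R2 ← R2 − 7/4·R3.
R4 ← R4 + 35/4·R3.
R5 ← R5 + 3/4·R3.
R4 ← R4 / (-202/93).
R1 ← R1 − 16/93·R4.
R2 ← R2 + 34/93·R4.
R3 ← R3 − 36/31·R4.
R5 ← R5 + 4/31·R4.
R5 ← R5 / (-162/101).
R1 ← R1 − 14/101·R5.
R2 ← R2 − 46/101·R5.
R3 ← R3 + 57/101·R5.
R4 ← R4 − 7/101·R5.
Reading off the reduced rows gives x1 = 3, x2 = -2, x3 = -6, x4 = 6, x5 = -2.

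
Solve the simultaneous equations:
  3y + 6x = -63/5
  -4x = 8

x = -2, y = -1/5

Row-reduce the augmented matrix:
R1 ← R1 / (6).
R2 ← R2 + 4·R1.
R2 ← R2 / (2).
R1 ← R1 − 1/2·R2.
Reading off the reduced rows gives x = -2, y = -1/5.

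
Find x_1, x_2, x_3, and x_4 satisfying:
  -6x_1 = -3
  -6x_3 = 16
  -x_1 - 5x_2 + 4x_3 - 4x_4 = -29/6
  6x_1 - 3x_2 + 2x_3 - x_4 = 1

x_1 = 1/2, x_2 = -1, x_3 = -8/3, x_4 = -1/3

Row-reduce the augmented matrix:
R1 ← R1 / (-6).
R3 ← R3 + 1·R1.
R4 ← R4 − 6·R1.
Swap R2 and R3.
R2 ← R2 / (-5).
R4 ← R4 + 3·R2.
R3 ← R3 / (-6).
R2 ← R2 + 4/5·R3.
R4 ← R4 + 2/5·R3.
R4 ← R4 / (7/5).
R2 ← R2 − 4/5·R4.
Reading off the reduced rows gives x_1 = 1/2, x_2 = -1, x_3 = -8/3, x_4 = -1/3.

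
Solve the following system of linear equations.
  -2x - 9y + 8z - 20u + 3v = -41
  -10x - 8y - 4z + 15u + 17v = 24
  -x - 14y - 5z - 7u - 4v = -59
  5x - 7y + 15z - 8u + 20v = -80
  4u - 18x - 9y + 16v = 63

x = -6, y = 5, z = -1, u = 0, v = 0

Row-reduce the augmented matrix:
R1 ← R1 / (-2).
R2 ← R2 + 10·R1.
R3 ← R3 + 1·R1.
R4 ← R4 − 5·R1.
R5 ← R5 + 18·R1.
R2 ← R2 / (37).
R1 ← R1 − 9/2·R2.
R3 ← R3 + 19/2·R2.
R4 ← R4 + 59/2·R2.
R5 ← R5 − 72·R2.
R3 ← R3 / (-751/37).
R1 ← R1 − 50/37·R3.
R2 ← R2 + 44/37·R3.
R4 ← R4 + 3/37·R3.
R5 ← R5 − 504/37·R3.
R4 ← R4 / (25203/751).
R1 ← R1 + 2735/1502·R4.
R2 ← R2 − 903/751·R4.
R3 ← R3 + 2407/1502·R4.
R5 ← R5 + 13484/751·R4.
R5 ← R5 / (-67081/25203).
R1 ← R1 + 12488/25203·R5.
R2 ← R2 + 5855/8401·R5.
R3 ← R3 − 41231/25203·R5.
R4 ← R4 − 21865/25203·R5.
Reading off the reduced rows gives x = -6, y = 5, z = -1, u = 0, v = 0.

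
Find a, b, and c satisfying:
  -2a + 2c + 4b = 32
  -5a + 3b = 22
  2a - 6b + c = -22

Row-reduce the augmented matrix:
R1 ← R1 / (-2).
R2 ← R2 + 5·R1.
R3 ← R3 − 2·R1.
R2 ← R2 / (-7).
R1 ← R1 + 2·R2.
R3 ← R3 + 2·R2.
R3 ← R3 / (31/7).
R1 ← R1 − 3/7·R3.
R2 ← R2 − 5/7·R3.
Reading off the reduced rows gives a = -2, b = 4, c = 6.

a = -2, b = 4, c = 6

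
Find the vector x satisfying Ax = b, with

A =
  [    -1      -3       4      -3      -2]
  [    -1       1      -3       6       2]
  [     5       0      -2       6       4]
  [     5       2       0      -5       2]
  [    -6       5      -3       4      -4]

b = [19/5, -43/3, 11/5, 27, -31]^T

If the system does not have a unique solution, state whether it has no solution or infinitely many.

Row-reduce the augmented matrix:
R1 ← R1 / (-1).
R2 ← R2 + 1·R1.
R3 ← R3 − 5·R1.
R4 ← R4 − 5·R1.
R5 ← R5 + 6·R1.
R2 ← R2 / (4).
R1 ← R1 − 3·R2.
R3 ← R3 + 15·R2.
R4 ← R4 + 13·R2.
R5 ← R5 − 23·R2.
R3 ← R3 / (-33/4).
R1 ← R1 − 5/4·R3.
R2 ← R2 + 7/4·R3.
R4 ← R4 + 11/4·R3.
R5 ← R5 − 53/4·R3.
R2 ← R2 + 3·R4.
R3 ← R3 + 3·R4.
R5 ← R5 − 10·R4.
R5 ← R5 / (-226/11).
R1 ← R1 − 4/11·R5.
R2 ← R2 − 56/11·R5.
R3 ← R3 − 54/11·R5.
R4 ← R4 − 2·R5.
Reading off the reduced rows gives x_1 = 9/5, x_2 = 2/3, x_3 = 7/5, x_4 = -7/3, x_5 = 5/2.

x_1 = 9/5, x_2 = 2/3, x_3 = 7/5, x_4 = -7/3, x_5 = 5/2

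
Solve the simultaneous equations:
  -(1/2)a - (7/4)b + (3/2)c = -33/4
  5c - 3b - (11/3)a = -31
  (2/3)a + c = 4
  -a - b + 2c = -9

a = 6, b = 3, c = 0

Row-reduce the augmented matrix:
R1 ← R1 / (-1/2).
R2 ← R2 + 11/3·R1.
R3 ← R3 − 2/3·R1.
R4 ← R4 + 1·R1.
R2 ← R2 / (59/6).
R1 ← R1 − 7/2·R2.
R3 ← R3 + 7/3·R2.
R4 ← R4 − 5/2·R2.
R3 ← R3 / (93/59).
R1 ← R1 + 51/59·R3.
R2 ← R2 + 36/59·R3.
R4 ← R4 − 31/59·R3.
R4 reduces to 0 = 0, so the extra equation is consistent.
Reading off the reduced rows gives a = 6, b = 3, c = 0.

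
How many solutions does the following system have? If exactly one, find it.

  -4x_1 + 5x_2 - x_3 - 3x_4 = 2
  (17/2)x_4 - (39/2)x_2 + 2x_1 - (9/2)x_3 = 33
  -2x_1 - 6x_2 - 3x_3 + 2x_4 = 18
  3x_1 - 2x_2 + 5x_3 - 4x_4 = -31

Row-reduce:
R1 ← R1 / (-4).
R2 ← R2 − 2·R1.
R3 ← R3 + 2·R1.
R4 ← R4 − 3·R1.
R2 ← R2 / (-17).
R1 ← R1 + 5/4·R2.
R3 ← R3 + 17/2·R2.
R4 ← R4 − 7/4·R2.
Swap R3 and R4.
R3 ← R3 / (127/34).
R1 ← R1 − 21/34·R3.
R2 ← R2 − 5/17·R3.
Rank is 3 with 4 unknowns, leaving x_4 free.

infinitely many solutions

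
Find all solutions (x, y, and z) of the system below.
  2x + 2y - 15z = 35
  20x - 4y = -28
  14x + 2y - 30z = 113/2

Row-reduce:
R1 ← R1 / (2).
R2 ← R2 − 20·R1.
R3 ← R3 − 14·R1.
R2 ← R2 / (-24).
R1 ← R1 − 1·R2.
R3 ← R3 + 12·R2.
Row 3 reduces to 0 = 1/2, a contradiction. The system is inconsistent.

no solution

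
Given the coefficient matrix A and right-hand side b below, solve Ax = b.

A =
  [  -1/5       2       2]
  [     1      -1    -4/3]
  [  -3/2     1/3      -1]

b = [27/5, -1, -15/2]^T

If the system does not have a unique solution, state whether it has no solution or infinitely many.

Row-reduce the augmented matrix:
R1 ← R1 / (-1/5).
R2 ← R2 − 1·R1.
R3 ← R3 + 3/2·R1.
R2 ← R2 / (9).
R1 ← R1 + 10·R2.
R3 ← R3 + 44/3·R2.
R3 ← R3 / (-152/81).
R1 ← R1 + 10/27·R3.
R2 ← R2 − 26/27·R3.
Reading off the reduced rows gives x_1 = 3, x_2 = 0, x_3 = 3.

x_1 = 3, x_2 = 0, x_3 = 3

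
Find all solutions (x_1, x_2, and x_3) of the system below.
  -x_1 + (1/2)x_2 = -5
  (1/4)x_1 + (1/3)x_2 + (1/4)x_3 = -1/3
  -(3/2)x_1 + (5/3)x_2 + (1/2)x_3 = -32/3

Row-reduce:
R1 ← R1 / (-1).
R2 ← R2 − 1/4·R1.
R3 ← R3 + 3/2·R1.
R2 ← R2 / (11/24).
R1 ← R1 + 1/2·R2.
R3 ← R3 − 11/12·R2.
Rank is 2 with 3 unknowns, leaving x_3 free.

infinitely many solutions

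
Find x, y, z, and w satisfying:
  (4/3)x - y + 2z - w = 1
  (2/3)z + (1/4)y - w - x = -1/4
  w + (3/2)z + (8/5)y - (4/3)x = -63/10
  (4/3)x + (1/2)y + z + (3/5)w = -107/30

Row-reduce the augmented matrix:
R1 ← R1 / (4/3).
R2 ← R2 + 1·R1.
R3 ← R3 + 4/3·R1.
R4 ← R4 − 4/3·R1.
R2 ← R2 / (-1/2).
R1 ← R1 + 3/4·R2.
R3 ← R3 − 3/5·R2.
R4 ← R4 − 3/2·R2.
R3 ← R3 / (61/10).
R1 ← R1 + 7/4·R3.
R2 ← R2 + 13/3·R3.
R4 ← R4 − 11/2·R3.
R4 ← R4 / (-2143/1220).
R1 ← R1 − 621/488·R4.
R2 ← R2 − 245/122·R4.
R3 ← R3 + 21/61·R4.
Reading off the reduced rows gives x = -1/2, y = -3, z = -1, w = -2/3.

x = -1/2, y = -3, z = -1, w = -2/3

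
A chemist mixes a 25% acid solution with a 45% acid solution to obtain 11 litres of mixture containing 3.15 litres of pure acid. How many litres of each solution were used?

litres of solution A: 9, litres of solution B: 2

Let a = litres of solution A, b = litres of solution B.
  a + b = 11
  (1/4)a + (9/20)b = 63/20
Row-reduce the augmented matrix:
R2 ← R2 − 1/4·R1.
R2 ← R2 / (1/5).
R1 ← R1 − 1·R2.
Reading off the reduced rows gives a = 9, b = 2.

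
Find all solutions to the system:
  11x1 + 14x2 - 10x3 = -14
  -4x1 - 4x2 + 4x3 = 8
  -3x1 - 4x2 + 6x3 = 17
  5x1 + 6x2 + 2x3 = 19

no solution

Row-reduce:
R1 ← R1 / (11).
R2 ← R2 + 4·R1.
R3 ← R3 + 3·R1.
R4 ← R4 − 5·R1.
R2 ← R2 / (12/11).
R1 ← R1 − 14/11·R2.
R3 ← R3 + 2/11·R2.
R4 ← R4 + 4/11·R2.
R3 ← R3 / (10/3).
R1 ← R1 + 4/3·R3.
R2 ← R2 − 1/3·R3.
R4 ← R4 − 20/3·R3.
Row 4 reduces to 0 = -1, a contradiction. The system is inconsistent.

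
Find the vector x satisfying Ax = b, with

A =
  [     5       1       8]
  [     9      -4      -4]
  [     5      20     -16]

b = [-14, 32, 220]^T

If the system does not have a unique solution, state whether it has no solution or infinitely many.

Row-reduce the augmented matrix:
R1 ← R1 / (5).
R2 ← R2 − 9·R1.
R3 ← R3 − 5·R1.
R2 ← R2 / (-29/5).
R1 ← R1 − 1/5·R2.
R3 ← R3 − 19·R2.
R3 ← R3 / (-2444/29).
R1 ← R1 − 28/29·R3.
R2 ← R2 − 92/29·R3.
Reading off the reduced rows gives x_1 = 4, x_2 = 6, x_3 = -5.

x_1 = 4, x_2 = 6, x_3 = -5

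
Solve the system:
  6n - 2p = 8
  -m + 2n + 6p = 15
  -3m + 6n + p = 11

m = 1, n = 2, p = 2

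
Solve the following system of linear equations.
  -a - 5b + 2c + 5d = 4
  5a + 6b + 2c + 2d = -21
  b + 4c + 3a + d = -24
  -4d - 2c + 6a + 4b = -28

Row-reduce the augmented matrix:
R1 ← R1 / (-1).
R2 ← R2 − 5·R1.
R3 ← R3 − 3·R1.
R4 ← R4 − 6·R1.
R2 ← R2 / (-19).
R1 ← R1 − 5·R2.
R3 ← R3 + 14·R2.
R4 ← R4 + 26·R2.
R3 ← R3 / (22/19).
R1 ← R1 − 22/19·R3.
R2 ← R2 + 12/19·R3.
R4 ← R4 + 122/19·R3.
R4 ← R4 / (-358/11).
R1 ← R1 − 6·R4.
R2 ← R2 + 39/11·R4.
R3 ← R3 + 37/11·R4.
Reading off the reduced rows gives a = -5, b = 1, c = -3, d = 2.

a = -5, b = 1, c = -3, d = 2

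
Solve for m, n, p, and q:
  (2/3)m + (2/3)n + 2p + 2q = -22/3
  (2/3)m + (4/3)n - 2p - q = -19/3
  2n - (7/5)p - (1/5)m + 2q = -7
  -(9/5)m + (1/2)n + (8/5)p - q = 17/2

m = -5, n = -3, p = 0, q = -1

Row-reduce the augmented matrix:
R1 ← R1 / (2/3).
R2 ← R2 − 2/3·R1.
R3 ← R3 + 1/5·R1.
R4 ← R4 + 9/5·R1.
R2 ← R2 / (2/3).
R1 ← R1 − 1·R2.
R3 ← R3 − 11/5·R2.
R4 ← R4 − 23/10·R2.
R3 ← R3 / (62/5).
R1 ← R1 − 9·R3.
R2 ← R2 + 6·R3.
R4 ← R4 − 104/5·R3.
R4 ← R4 / (-771/124).
R1 ← R1 + 195/124·R4.
R2 ← R2 − 48/31·R4.
R3 ← R3 − 125/124·R4.
Reading off the reduced rows gives m = -5, n = -3, p = 0, q = -1.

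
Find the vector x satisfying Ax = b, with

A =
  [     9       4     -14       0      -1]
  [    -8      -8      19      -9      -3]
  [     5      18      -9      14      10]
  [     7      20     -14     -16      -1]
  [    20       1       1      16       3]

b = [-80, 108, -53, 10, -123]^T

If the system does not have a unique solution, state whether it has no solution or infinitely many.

x_1 = -5, x_2 = 4, x_3 = 4, x_4 = -1, x_5 = -5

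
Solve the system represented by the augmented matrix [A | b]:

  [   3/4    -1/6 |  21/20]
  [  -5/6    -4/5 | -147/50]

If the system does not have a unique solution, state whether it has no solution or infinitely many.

x_1 = 9/5, x_2 = 9/5

Row-reduce the augmented matrix:
R1 ← R1 / (3/4).
R2 ← R2 + 5/6·R1.
R2 ← R2 / (-133/135).
R1 ← R1 + 2/9·R2.
Reading off the reduced rows gives x_1 = 9/5, x_2 = 9/5.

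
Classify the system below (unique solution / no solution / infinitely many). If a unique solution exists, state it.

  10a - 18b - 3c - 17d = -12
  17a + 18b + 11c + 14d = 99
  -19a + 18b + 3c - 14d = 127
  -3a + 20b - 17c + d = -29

a = 1, b = 4, c = 6, d = -4

Row-reduce the augmented matrix:
R1 ← R1 / (10).
R2 ← R2 − 17·R1.
R3 ← R3 + 19·R1.
R4 ← R4 + 3·R1.
R2 ← R2 / (243/5).
R1 ← R1 + 9/5·R2.
R3 ← R3 + 81/5·R2.
R4 ← R4 − 73/5·R2.
R3 ← R3 / (8/3).
R1 ← R1 − 8/27·R3.
R2 ← R2 − 161/486·R3.
R4 ← R4 + 5525/243·R3.
R4 ← R4 / (-23476/81).
R1 ← R1 − 31/9·R4.
R2 ← R2 − 787/162·R4.
R3 ← R3 + 12·R4.
Reading off the reduced rows gives a = 1, b = 4, c = 6, d = -4.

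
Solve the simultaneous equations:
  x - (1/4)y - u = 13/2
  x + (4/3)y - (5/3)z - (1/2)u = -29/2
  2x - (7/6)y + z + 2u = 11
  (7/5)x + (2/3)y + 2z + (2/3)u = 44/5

x = 2, y = -6, z = 6, u = -3

Row-reduce the augmented matrix:
R2 ← R2 − 1·R1.
R3 ← R3 − 2·R1.
R4 ← R4 − 7/5·R1.
R2 ← R2 / (19/12).
R1 ← R1 + 1/4·R2.
R3 ← R3 + 2/3·R2.
R4 ← R4 − 61/60·R2.
R3 ← R3 / (17/57).
R1 ← R1 + 5/19·R3.
R2 ← R2 + 20/19·R3.
R4 ← R4 − 175/57·R3.
R4 ← R4 / (-4243/102).
R1 ← R1 − 95/34·R4.
R2 ← R2 − 258/17·R4.
R3 ← R3 − 240/17·R4.
Reading off the reduced rows gives x = 2, y = -6, z = 6, u = -3.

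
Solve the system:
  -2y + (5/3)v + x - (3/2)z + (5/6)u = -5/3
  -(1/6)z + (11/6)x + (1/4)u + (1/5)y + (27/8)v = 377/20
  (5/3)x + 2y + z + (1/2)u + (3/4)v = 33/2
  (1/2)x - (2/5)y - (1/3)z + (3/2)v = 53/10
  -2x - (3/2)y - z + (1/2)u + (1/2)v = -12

infinitely many solutions

Row-reduce:
R2 ← R2 − 11/6·R1.
R3 ← R3 − 5/3·R1.
R4 ← R4 − 1/2·R1.
R5 ← R5 + 2·R1.
R2 ← R2 / (58/15).
R1 ← R1 + 2·R2.
R3 ← R3 − 16/3·R2.
R4 ← R4 − 3/5·R2.
R5 ← R5 + 11/2·R2.
R3 ← R3 / (-11/174).
R1 ← R1 + 19/116·R3.
R2 ← R2 − 155/232·R3.
R4 ← R4 − 11/696·R3.
R5 ← R5 + 151/464·R3.
Swap R4 and R5.
R4 ← R4 / (-365/88).
R1 ← R1 + 23/11·R4.
R2 ← R2 − 1175/132·R4.
R3 ← R3 + 152/11·R4.
Rank is 4 with 5 unknowns, leaving v free.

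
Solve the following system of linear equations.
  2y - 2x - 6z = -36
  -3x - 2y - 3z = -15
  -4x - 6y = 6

Row-reduce:
R1 ← R1 / (-2).
R2 ← R2 + 3·R1.
R3 ← R3 + 4·R1.
R2 ← R2 / (-5).
R1 ← R1 + 1·R2.
R3 ← R3 + 10·R2.
Rank is 2 with 3 unknowns, leaving z free.

infinitely many solutions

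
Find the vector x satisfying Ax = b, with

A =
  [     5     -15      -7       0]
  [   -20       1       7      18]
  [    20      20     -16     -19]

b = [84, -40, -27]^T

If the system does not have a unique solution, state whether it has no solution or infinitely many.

Row-reduce:
R1 ← R1 / (5).
R2 ← R2 + 20·R1.
R3 ← R3 − 20·R1.
R2 ← R2 / (-59).
R1 ← R1 + 3·R2.
R3 ← R3 − 80·R2.
R3 ← R3 / (-972/59).
R1 ← R1 + 98/295·R3.
R2 ← R2 − 21/59·R3.
Rank is 3 with 4 unknowns, leaving x_4 free.

infinitely many solutions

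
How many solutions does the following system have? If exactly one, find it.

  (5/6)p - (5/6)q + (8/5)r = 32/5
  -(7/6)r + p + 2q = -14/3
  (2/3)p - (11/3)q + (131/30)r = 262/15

infinitely many solutions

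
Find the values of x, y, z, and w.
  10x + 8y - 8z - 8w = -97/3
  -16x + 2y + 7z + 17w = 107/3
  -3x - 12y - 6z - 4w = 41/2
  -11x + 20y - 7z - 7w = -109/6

x = -3/2, y = -3/2, z = -1/3, w = 1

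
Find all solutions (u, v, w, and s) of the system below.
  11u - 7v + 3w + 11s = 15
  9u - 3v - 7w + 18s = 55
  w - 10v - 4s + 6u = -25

infinitely many solutions

Row-reduce:
R1 ← R1 / (11).
R2 ← R2 − 9·R1.
R3 ← R3 − 6·R1.
R2 ← R2 / (30/11).
R1 ← R1 + 7/11·R2.
R3 ← R3 + 68/11·R2.
R3 ← R3 / (-331/15).
R1 ← R1 + 29/15·R3.
R2 ← R2 + 52/15·R3.
Rank is 3 with 4 unknowns, leaving s free.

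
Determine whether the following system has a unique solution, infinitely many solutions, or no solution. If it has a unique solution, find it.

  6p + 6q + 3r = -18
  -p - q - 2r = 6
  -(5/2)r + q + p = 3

Row-reduce:
R1 ← R1 / (6).
R2 ← R2 + 1·R1.
R3 ← R3 − 1·R1.
R2 ← R2 / (-3/2).
R1 ← R1 − 1/2·R2.
R3 ← R3 + 3·R2.
Rank is 2 with 3 unknowns, leaving q free.

infinitely many solutions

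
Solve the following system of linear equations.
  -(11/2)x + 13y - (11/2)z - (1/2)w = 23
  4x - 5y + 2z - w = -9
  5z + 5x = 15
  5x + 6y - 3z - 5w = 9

Row-reduce:
R1 ← R1 / (-11/2).
R2 ← R2 − 4·R1.
R3 ← R3 − 5·R1.
R4 ← R4 − 5·R1.
R2 ← R2 / (49/11).
R1 ← R1 + 26/11·R2.
R3 ← R3 − 130/11·R2.
R4 ← R4 − 196/11·R2.
R3 ← R3 / (260/49).
R1 ← R1 + 3/49·R3.
R2 ← R2 + 22/49·R3.
Row 4 reduces to 0 = -1, a contradiction. The system is inconsistent.

no solution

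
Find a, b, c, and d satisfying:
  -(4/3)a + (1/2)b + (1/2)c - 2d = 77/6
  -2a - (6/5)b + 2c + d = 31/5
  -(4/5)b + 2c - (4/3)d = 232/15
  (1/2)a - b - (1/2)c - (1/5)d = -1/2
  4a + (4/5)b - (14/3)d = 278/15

a = -1, b = -1, c = 4, d = -5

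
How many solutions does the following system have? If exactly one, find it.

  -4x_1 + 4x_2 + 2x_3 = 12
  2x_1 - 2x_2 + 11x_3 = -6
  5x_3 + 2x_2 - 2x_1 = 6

infinitely many solutions

Row-reduce:
R1 ← R1 / (-4).
R2 ← R2 − 2·R1.
R3 ← R3 + 2·R1.
R2 ← R2 / (12).
R1 ← R1 + 1/2·R2.
R3 ← R3 − 4·R2.
Rank is 2 with 3 unknowns, leaving x_2 free.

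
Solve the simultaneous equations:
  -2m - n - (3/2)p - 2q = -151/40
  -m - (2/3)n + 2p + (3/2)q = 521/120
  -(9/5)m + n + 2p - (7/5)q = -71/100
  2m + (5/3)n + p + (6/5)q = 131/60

Row-reduce the augmented matrix:
R1 ← R1 / (-2).
R2 ← R2 + 1·R1.
R3 ← R3 + 9/5·R1.
R4 ← R4 − 2·R1.
R2 ← R2 / (-1/6).
R1 ← R1 − 1/2·R2.
R3 ← R3 − 19/10·R2.
R4 ← R4 − 2/3·R2.
R3 ← R3 / (347/10).
R1 ← R1 − 9·R3.
R2 ← R2 + 33/2·R3.
R4 ← R4 − 21/2·R3.
R4 ← R4 / (1579/3470).
R1 ← R1 − 697/694·R4.
R2 ← R2 + 873/694·R4.
R3 ← R3 − 289/347·R4.
Reading off the reduced rows gives m = -4/5, n = 1/2, p = 1/4, q = 9/4.

m = -4/5, n = 1/2, p = 1/4, q = 9/4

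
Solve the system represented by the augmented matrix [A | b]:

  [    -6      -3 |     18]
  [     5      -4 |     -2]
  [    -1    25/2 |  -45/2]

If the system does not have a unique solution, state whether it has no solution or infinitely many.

Row-reduce:
R1 ← R1 / (-6).
R2 ← R2 − 5·R1.
R3 ← R3 + 1·R1.
R2 ← R2 / (-13/2).
R1 ← R1 − 1/2·R2.
R3 ← R3 − 13·R2.
Row 3 reduces to 0 = 1/2, a contradiction. The system is inconsistent.

no solution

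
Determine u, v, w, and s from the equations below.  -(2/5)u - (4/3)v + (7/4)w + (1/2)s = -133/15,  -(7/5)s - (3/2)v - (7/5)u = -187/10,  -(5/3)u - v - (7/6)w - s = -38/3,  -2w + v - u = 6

u = 3, v = 5, w = -2, s = 5

Row-reduce the augmented matrix:
R1 ← R1 / (-2/5).
R2 ← R2 + 7/5·R1.
R3 ← R3 + 5/3·R1.
R4 ← R4 + 1·R1.
R2 ← R2 / (19/6).
R1 ← R1 − 10/3·R2.
R3 ← R3 − 41/9·R2.
R4 ← R4 − 13/3·R2.
R3 ← R3 / (161/456).
R1 ← R1 − 315/152·R3.
R2 ← R2 + 147/76·R3.
R4 ← R4 − 305/152·R3.
R4 ← R4 / (-4162/805).
R1 ← R1 + 148/23·R4.
R2 ← R2 − 798/115·R4.
R3 ← R3 − 3302/805·R4.
Reading off the reduced rows gives u = 3, v = 5, w = -2, s = 5.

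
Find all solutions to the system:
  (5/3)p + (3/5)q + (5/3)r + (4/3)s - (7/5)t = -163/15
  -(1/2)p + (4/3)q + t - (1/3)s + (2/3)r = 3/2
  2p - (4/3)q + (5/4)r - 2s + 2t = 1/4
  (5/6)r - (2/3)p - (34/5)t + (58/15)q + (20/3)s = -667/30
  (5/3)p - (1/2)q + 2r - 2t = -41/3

infinitely many solutions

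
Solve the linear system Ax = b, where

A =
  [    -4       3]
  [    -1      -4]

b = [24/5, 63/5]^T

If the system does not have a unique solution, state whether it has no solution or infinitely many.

x_1 = -3, x_2 = -12/5

Row-reduce the augmented matrix:
R1 ← R1 / (-4).
R2 ← R2 + 1·R1.
R2 ← R2 / (-19/4).
R1 ← R1 + 3/4·R2.
Reading off the reduced rows gives x_1 = -3, x_2 = -12/5.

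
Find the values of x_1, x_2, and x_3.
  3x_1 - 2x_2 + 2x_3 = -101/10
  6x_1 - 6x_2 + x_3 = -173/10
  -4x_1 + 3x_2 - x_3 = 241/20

Row-reduce the augmented matrix:
R1 ← R1 / (3).
R2 ← R2 − 6·R1.
R3 ← R3 + 4·R1.
R2 ← R2 / (-2).
R1 ← R1 + 2/3·R2.
R3 ← R3 − 1/3·R2.
R3 ← R3 / (7/6).
R1 ← R1 − 5/3·R3.
R2 ← R2 − 3/2·R3.
Reading off the reduced rows gives x_1 = -3, x_2 = -1/4, x_3 = -4/5.

x_1 = -3, x_2 = -1/4, x_3 = -4/5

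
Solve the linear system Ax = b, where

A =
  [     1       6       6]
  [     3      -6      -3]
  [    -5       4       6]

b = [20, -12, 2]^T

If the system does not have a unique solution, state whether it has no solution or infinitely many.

x_1 = 2, x_2 = 3, x_3 = 0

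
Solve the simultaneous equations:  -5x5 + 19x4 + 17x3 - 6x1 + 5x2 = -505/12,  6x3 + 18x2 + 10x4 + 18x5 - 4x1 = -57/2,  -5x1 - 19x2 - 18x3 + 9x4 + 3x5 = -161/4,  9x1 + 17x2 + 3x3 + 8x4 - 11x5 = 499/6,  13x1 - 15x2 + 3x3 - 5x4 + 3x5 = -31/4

Row-reduce the augmented matrix:
R1 ← R1 / (-6).
R2 ← R2 + 4·R1.
R3 ← R3 + 5·R1.
R4 ← R4 − 9·R1.
R5 ← R5 − 13·R1.
R2 ← R2 / (44/3).
R1 ← R1 + 5/6·R2.
R3 ← R3 + 139/6·R2.
R4 ← R4 − 49/2·R2.
R5 ← R5 + 25/6·R2.
R3 ← R3 / (-893/22).
R1 ← R1 + 69/22·R3.
R2 ← R2 + 4/11·R3.
R4 ← R4 − 823/22·R3.
R5 ← R5 − 843/22·R3.
R4 ← R4 / (27482/893).
R1 ← R1 + 2201/893·R4.
R2 ← R2 + 74/893·R4.
R3 ← R3 − 243/893·R4.
R5 ← R5 − 22309/893·R4.
R5 ← R5 / (196997/3926).
R1 ← R1 + 66823/27482·R5.
R2 ← R2 − 14347/13741·R5.
R3 ← R3 + 23663/27482·R5.
R4 ← R4 + 14713/27482·R5.
Reading off the reduced rows gives x1 = 3, x2 = 5/2, x3 = -2, x4 = -3/4, x5 = -7/3.

x1 = 3, x2 = 5/2, x3 = -2, x4 = -3/4, x5 = -7/3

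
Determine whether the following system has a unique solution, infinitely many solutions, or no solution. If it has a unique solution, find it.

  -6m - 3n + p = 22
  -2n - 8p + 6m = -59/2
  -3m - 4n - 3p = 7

no solution

Row-reduce:
R1 ← R1 / (-6).
R2 ← R2 − 6·R1.
R3 ← R3 + 3·R1.
R2 ← R2 / (-5).
R1 ← R1 − 1/2·R2.
R3 ← R3 + 5/2·R2.
Row 3 reduces to 0 = -1/4, a contradiction. The system is inconsistent.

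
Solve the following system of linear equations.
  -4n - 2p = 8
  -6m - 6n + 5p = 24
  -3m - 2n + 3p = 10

Row-reduce:
Swap R1 and R2.
R1 ← R1 / (-6).
R3 ← R3 + 3·R1.
R2 ← R2 / (-4).
R1 ← R1 − 1·R2.
R3 ← R3 − 1·R2.
Rank is 2 with 3 unknowns, leaving p free.

infinitely many solutions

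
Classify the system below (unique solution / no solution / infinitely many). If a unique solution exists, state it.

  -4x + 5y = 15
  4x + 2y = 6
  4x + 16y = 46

Row-reduce:
R1 ← R1 / (-4).
R2 ← R2 − 4·R1.
R3 ← R3 − 4·R1.
R2 ← R2 / (7).
R1 ← R1 + 5/4·R2.
R3 ← R3 − 21·R2.
Row 3 reduces to 0 = -2, a contradiction. The system is inconsistent.

no solution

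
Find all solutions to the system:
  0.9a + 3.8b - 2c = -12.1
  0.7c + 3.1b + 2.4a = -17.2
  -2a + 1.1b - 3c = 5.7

Row-reduce the augmented matrix:
R1 ← R1 / (9/10).
R2 ← R2 − 12/5·R1.
R3 ← R3 + 2·R1.
R2 ← R2 / (-211/30).
R1 ← R1 − 38/9·R2.
R3 ← R3 − 859/90·R2.
R3 ← R3 / (4703/6330).
R1 ← R1 − 886/633·R3.
R2 ← R2 + 181/211·R3.
Reading off the reduced rows gives a = -3, b = -3, c = -1.

a = -3, b = -3, c = -1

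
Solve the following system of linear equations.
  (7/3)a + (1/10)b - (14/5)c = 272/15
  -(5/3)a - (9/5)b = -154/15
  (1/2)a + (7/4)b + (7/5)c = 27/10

no solution

Row-reduce:
R1 ← R1 / (7/3).
R2 ← R2 + 5/3·R1.
R3 ← R3 − 1/2·R1.
R2 ← R2 / (-121/70).
R1 ← R1 − 3/70·R2.
R3 ← R3 − 121/70·R2.
Row 3 reduces to 0 = 3/2, a contradiction. The system is inconsistent.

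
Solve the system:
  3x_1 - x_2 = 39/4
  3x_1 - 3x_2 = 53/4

x_1 = 8/3, x_2 = -7/4

Row-reduce the augmented matrix:
R1 ← R1 / (3).
R2 ← R2 − 3·R1.
R2 ← R2 / (-2).
R1 ← R1 + 1/3·R2.
Reading off the reduced rows gives x_1 = 8/3, x_2 = -7/4.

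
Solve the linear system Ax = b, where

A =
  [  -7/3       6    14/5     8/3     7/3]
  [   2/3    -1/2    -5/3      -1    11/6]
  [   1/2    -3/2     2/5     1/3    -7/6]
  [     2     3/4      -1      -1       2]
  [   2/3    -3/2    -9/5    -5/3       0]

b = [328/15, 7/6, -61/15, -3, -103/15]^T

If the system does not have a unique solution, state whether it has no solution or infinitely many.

infinitely many solutions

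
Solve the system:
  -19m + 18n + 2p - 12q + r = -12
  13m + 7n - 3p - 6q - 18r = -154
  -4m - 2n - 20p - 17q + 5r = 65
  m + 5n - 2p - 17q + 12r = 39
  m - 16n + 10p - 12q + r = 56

Row-reduce the augmented matrix:
R1 ← R1 / (-19).
R2 ← R2 − 13·R1.
R3 ← R3 + 4·R1.
R4 ← R4 − 1·R1.
R5 ← R5 − 1·R1.
R2 ← R2 / (367/19).
R1 ← R1 + 18/19·R2.
R3 ← R3 + 110/19·R2.
R4 ← R4 − 113/19·R2.
R5 ← R5 + 286/19·R2.
R3 ← R3 / (-7674/367).
R1 ← R1 + 68/367·R3.
R2 ← R2 + 31/367·R3.
R4 ← R4 + 511/367·R3.
R5 ← R5 − 3242/367·R3.
R4 ← R4 / (-92155/7674).
R1 ← R1 − 386/3837·R4.
R2 ← R2 + 5065/7674·R4.
R3 ← R3 − 6875/7674·R4.
R5 ← R5 + 121325/3837·R4.
R5 ← R5 / (-1077376/18431).
R1 ← R1 + 69347/92155·R5.
R2 ← R2 + 34130/18431·R5.
R3 ← R3 − 24293/18431·R5.
R4 ← R4 + 133611/92155·R5.
Reading off the reduced rows gives m = -3, n = -4, p = -1, q = 0, r = 5.

m = -3, n = -4, p = -1, q = 0, r = 5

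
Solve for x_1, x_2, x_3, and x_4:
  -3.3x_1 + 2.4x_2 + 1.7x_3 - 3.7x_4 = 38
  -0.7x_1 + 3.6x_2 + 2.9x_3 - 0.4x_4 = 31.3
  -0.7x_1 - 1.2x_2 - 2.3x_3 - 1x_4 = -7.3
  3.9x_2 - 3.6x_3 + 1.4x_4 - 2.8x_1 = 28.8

x_1 = -5, x_2 = 6, x_3 = 2, x_4 = -1

Row-reduce the augmented matrix:
R1 ← R1 / (-33/10).
R2 ← R2 + 7/10·R1.
R3 ← R3 + 7/10·R1.
R4 ← R4 + 14/5·R1.
R2 ← R2 / (34/11).
R1 ← R1 + 8/11·R2.
R3 ← R3 + 94/55·R2.
R4 ← R4 − 41/22·R2.
R3 ← R3 / (-534/425).
R1 ← R1 − 7/85·R3.
R2 ← R2 − 419/510·R3.
R4 ← R4 + 447/68·R3.
R4 ← R4 / (7689/1780).
R1 ← R1 − 647/534·R4.
R2 ← R2 − 197/1602·R4.
R3 ← R3 − 1/534·R4.
Reading off the reduced rows gives x_1 = -5, x_2 = 6, x_3 = 2, x_4 = -1.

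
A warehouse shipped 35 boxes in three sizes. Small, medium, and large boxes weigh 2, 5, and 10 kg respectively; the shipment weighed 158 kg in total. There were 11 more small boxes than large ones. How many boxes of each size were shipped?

small boxes: 19, medium boxes: 8, large boxes: 8

Let s = small boxes, m = medium boxes, l = large boxes.
  l + m + s = 35
  2s + 5m + 10l = 158
  -l + s = 11
Row-reduce the augmented matrix:
R2 ← R2 − 2·R1.
R3 ← R3 − 1·R1.
R2 ← R2 / (3).
R1 ← R1 − 1·R2.
R3 ← R3 + 1·R2.
R3 ← R3 / (2/3).
R1 ← R1 + 5/3·R3.
R2 ← R2 − 8/3·R3.
Reading off the reduced rows gives s = 19, m = 8, l = 8.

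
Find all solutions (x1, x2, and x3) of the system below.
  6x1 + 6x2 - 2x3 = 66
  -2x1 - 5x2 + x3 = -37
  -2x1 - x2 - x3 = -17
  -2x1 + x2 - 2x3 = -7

x1 = 6, x2 = 5, x3 = 0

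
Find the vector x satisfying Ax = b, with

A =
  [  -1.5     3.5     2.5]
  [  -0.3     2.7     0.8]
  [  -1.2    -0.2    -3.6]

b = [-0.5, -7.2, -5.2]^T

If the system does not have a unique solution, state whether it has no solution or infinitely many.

Row-reduce the augmented matrix:
R1 ← R1 / (-3/2).
R2 ← R2 + 3/10·R1.
R3 ← R3 + 6/5·R1.
R2 ← R2 / (2).
R1 ← R1 + 7/3·R2.
R3 ← R3 + 3·R2.
R3 ← R3 / (-103/20).
R1 ← R1 + 79/60·R3.
R2 ← R2 − 3/20·R3.
Reading off the reduced rows gives x_1 = -4, x_2 = -4, x_3 = 3.

x_1 = -4, x_2 = -4, x_3 = 3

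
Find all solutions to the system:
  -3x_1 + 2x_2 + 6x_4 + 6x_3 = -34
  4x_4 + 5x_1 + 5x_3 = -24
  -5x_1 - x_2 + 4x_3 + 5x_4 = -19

Row-reduce:
R1 ← R1 / (-3).
R2 ← R2 − 5·R1.
R3 ← R3 + 5·R1.
R2 ← R2 / (10/3).
R1 ← R1 + 2/3·R2.
R3 ← R3 + 13/3·R2.
R3 ← R3 / (27/2).
R1 ← R1 − 1·R3.
R2 ← R2 − 9/2·R3.
Rank is 3 with 4 unknowns, leaving x_4 free.

infinitely many solutions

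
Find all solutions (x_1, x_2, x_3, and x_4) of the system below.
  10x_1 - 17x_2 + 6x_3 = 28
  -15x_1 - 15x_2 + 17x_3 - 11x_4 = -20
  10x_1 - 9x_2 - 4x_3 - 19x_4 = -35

Row-reduce:
R1 ← R1 / (10).
R2 ← R2 + 15·R1.
R3 ← R3 − 10·R1.
R2 ← R2 / (-81/2).
R1 ← R1 + 17/10·R2.
R3 ← R3 − 8·R2.
R3 ← R3 / (-394/81).
R1 ← R1 + 199/405·R3.
R2 ← R2 + 52/81·R3.
Rank is 3 with 4 unknowns, leaving x_4 free.

infinitely many solutions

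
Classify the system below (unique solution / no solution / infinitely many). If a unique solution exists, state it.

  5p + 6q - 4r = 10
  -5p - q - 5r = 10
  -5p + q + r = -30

p = 4, q = -5, r = -5

Row-reduce the augmented matrix:
R1 ← R1 / (5).
R2 ← R2 + 5·R1.
R3 ← R3 + 5·R1.
R2 ← R2 / (5).
R1 ← R1 − 6/5·R2.
R3 ← R3 − 7·R2.
R3 ← R3 / (48/5).
R1 ← R1 − 34/25·R3.
R2 ← R2 + 9/5·R3.
Reading off the reduced rows gives p = 4, q = -5, r = -5.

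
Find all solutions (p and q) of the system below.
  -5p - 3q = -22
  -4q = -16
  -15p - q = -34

p = 2, q = 4

Row-reduce the augmented matrix:
R1 ← R1 / (-5).
R3 ← R3 + 15·R1.
R2 ← R2 / (-4).
R1 ← R1 − 3/5·R2.
R3 ← R3 − 8·R2.
R3 reduces to 0 = 0, so the extra equation is consistent.
Reading off the reduced rows gives p = 2, q = 4.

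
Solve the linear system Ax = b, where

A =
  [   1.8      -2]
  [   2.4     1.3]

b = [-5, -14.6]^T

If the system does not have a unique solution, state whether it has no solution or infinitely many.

Row-reduce the augmented matrix:
R1 ← R1 / (9/5).
R2 ← R2 − 12/5·R1.
R2 ← R2 / (119/30).
R1 ← R1 + 10/9·R2.
Reading off the reduced rows gives x_1 = -5, x_2 = -2.

x_1 = -5, x_2 = -2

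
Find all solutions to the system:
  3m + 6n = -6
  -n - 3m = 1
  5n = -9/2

Row-reduce:
R1 ← R1 / (3).
R2 ← R2 + 3·R1.
R2 ← R2 / (5).
R1 ← R1 − 2·R2.
R3 ← R3 − 5·R2.
Row 3 reduces to 0 = 1/2, a contradiction. The system is inconsistent.

no solution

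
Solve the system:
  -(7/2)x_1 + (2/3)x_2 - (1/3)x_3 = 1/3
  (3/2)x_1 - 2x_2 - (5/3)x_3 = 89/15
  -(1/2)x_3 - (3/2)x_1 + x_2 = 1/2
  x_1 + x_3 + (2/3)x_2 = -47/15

x_1 = 0, x_2 = -4/5, x_3 = -13/5

Row-reduce the augmented matrix:
R1 ← R1 / (-7/2).
R2 ← R2 − 3/2·R1.
R3 ← R3 + 3/2·R1.
R4 ← R4 − 1·R1.
R2 ← R2 / (-12/7).
R1 ← R1 + 4/21·R2.
R3 ← R3 − 5/7·R2.
R4 ← R4 − 6/7·R2.
R3 ← R3 / (-10/9).
R1 ← R1 − 8/27·R3.
R2 ← R2 − 19/18·R3.
R4 reduces to 0 = 0, so the extra equation is consistent.
Reading off the reduced rows gives x_1 = 0, x_2 = -4/5, x_3 = -13/5.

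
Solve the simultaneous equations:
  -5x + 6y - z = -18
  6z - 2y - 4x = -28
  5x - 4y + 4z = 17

x = 5, y = 1, z = -1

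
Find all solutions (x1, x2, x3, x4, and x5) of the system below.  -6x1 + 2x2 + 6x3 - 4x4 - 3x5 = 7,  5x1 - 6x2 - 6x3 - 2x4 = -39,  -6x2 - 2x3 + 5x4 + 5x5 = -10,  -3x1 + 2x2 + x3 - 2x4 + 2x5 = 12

infinitely many solutions

Row-reduce:
R1 ← R1 / (-6).
R2 ← R2 − 5·R1.
R4 ← R4 + 3·R1.
R2 ← R2 / (-13/3).
R1 ← R1 + 1/3·R2.
R3 ← R3 + 6·R2.
R4 ← R4 − 1·R2.
R3 ← R3 / (-8/13).
R1 ← R1 + 12/13·R3.
R2 ← R2 − 3/13·R3.
R4 ← R4 + 29/13·R3.
R4 ← R4 / (-369/8).
R1 ← R1 + 35/2·R4.
R2 ← R2 − 47/8·R4.
R3 ← R3 + 161/8·R4.
Rank is 4 with 5 unknowns, leaving x5 free.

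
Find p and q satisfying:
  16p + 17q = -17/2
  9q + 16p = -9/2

Row-reduce the augmented matrix:
R1 ← R1 / (16).
R2 ← R2 − 16·R1.
R2 ← R2 / (-8).
R1 ← R1 − 17/16·R2.
Reading off the reduced rows gives p = 0, q = -1/2.

p = 0, q = -1/2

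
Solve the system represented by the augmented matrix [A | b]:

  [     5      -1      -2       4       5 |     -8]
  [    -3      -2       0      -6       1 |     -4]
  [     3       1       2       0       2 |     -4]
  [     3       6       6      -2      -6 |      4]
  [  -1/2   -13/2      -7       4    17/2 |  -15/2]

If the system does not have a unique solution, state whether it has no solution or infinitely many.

no solution

Row-reduce:
R1 ← R1 / (5).
R2 ← R2 + 3·R1.
R3 ← R3 − 3·R1.
R4 ← R4 − 3·R1.
R5 ← R5 + 1/2·R1.
R2 ← R2 / (-13/5).
R1 ← R1 + 1/5·R2.
R3 ← R3 − 8/5·R2.
R4 ← R4 − 33/5·R2.
R5 ← R5 + 33/5·R2.
R3 ← R3 / (32/13).
R1 ← R1 + 4/13·R3.
R2 ← R2 − 6/13·R3.
R4 ← R4 − 54/13·R3.
R5 ← R5 + 54/13·R3.
R4 ← R4 / (-23/4).
R1 ← R1 − 1/2·R4.
R2 ← R2 − 9/4·R4.
R3 ← R3 + 15/8·R4.
R5 ← R5 − 23/4·R4.
Row 5 reduces to 0 = 1/2, a contradiction. The system is inconsistent.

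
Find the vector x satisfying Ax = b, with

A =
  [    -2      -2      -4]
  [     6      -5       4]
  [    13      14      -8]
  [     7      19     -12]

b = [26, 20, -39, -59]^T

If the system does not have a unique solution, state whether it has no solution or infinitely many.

x_1 = 1, x_2 = -6, x_3 = -4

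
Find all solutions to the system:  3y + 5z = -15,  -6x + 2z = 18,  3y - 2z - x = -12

x = -3, y = -5, z = 0

Row-reduce the augmented matrix:
Swap R1 and R2.
R1 ← R1 / (-6).
R3 ← R3 + 1·R1.
R2 ← R2 / (3).
R3 ← R3 − 3·R2.
R3 ← R3 / (-22/3).
R1 ← R1 + 1/3·R3.
R2 ← R2 − 5/3·R3.
Reading off the reduced rows gives x = -3, y = -5, z = 0.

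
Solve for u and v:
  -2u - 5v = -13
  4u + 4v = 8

u = -1, v = 3

Row-reduce the augmented matrix:
R1 ← R1 / (-2).
R2 ← R2 − 4·R1.
R2 ← R2 / (-6).
R1 ← R1 − 5/2·R2.
Reading off the reduced rows gives u = -1, v = 3.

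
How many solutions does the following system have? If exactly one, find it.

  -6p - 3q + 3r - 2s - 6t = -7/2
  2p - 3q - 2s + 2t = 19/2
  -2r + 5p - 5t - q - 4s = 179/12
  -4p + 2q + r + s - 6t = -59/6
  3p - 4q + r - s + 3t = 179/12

p = 3, q = -2/3, r = 3, s = -1, t = -1/4

Row-reduce the augmented matrix:
R1 ← R1 / (-6).
R2 ← R2 − 2·R1.
R3 ← R3 − 5·R1.
R4 ← R4 + 4·R1.
R5 ← R5 − 3·R1.
R2 ← R2 / (-4).
R1 ← R1 − 1/2·R2.
R3 ← R3 + 7/2·R2.
R4 ← R4 − 4·R2.
R5 ← R5 + 11/2·R2.
R3 ← R3 / (-3/8).
R1 ← R1 + 3/8·R3.
R2 ← R2 + 1/4·R3.
R5 ← R5 − 9/8·R3.
R4 ← R4 / (-1/3).
R1 ← R1 − 10/3·R4.
R2 ← R2 − 26/9·R4.
R3 ← R3 − 80/9·R4.
R5 ← R5 + 25/3·R4.
R5 ← R5 / (20).
R1 ← R1 + 9·R5.
R2 ← R2 + 32/3·R5.
R3 ← R3 + 80/3·R5.
R4 ← R4 − 6·R5.
Reading off the reduced rows gives p = 3, q = -2/3, r = 3, s = -1, t = -1/4.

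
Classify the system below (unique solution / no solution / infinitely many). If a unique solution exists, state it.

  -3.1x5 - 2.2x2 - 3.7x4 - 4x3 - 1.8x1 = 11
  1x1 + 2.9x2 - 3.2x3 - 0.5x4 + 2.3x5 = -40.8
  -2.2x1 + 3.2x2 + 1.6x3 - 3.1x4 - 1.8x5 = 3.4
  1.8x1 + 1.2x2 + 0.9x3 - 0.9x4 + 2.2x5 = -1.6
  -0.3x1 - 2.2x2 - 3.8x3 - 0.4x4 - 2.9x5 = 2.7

x1 = 3, x2 = -6, x3 = 6, x4 = -4, x5 = -4

Row-reduce the augmented matrix:
R1 ← R1 / (-9/5).
R2 ← R2 − 1·R1.
R3 ← R3 + 11/5·R1.
R4 ← R4 − 9/5·R1.
R5 ← R5 + 3/10·R1.
R2 ← R2 / (151/90).
R1 ← R1 − 11/9·R2.
R3 ← R3 − 53/9·R2.
R4 ← R4 + 1·R2.
R5 ← R5 + 11/6·R2.
R3 ← R3 / (19268/755).
R1 ← R1 − 932/151·R3.
R2 ← R2 + 488/151·R3.
R4 ← R4 + 9561/1510·R3.
R5 ← R5 + 6839/755·R3.
R4 ← R4 / (-341511/96340).
R1 ← R1 − 13525/9634·R4.
R2 ← R2 + 998/4817·R4.
R3 ← R3 − 3923/9634·R4.
R5 ← R5 − 107201/96340·R4.
R5 ← R5 / (-53092979/27320880).
R1 ← R1 − 2969471/2732088·R5.
R2 ← R2 − 254401/683022·R5.
R3 ← R3 + 45401/683022·R5.
R4 ← R4 − 217853/1366044·R5.
Reading off the reduced rows gives x1 = 3, x2 = -6, x3 = 6, x4 = -4, x5 = -4.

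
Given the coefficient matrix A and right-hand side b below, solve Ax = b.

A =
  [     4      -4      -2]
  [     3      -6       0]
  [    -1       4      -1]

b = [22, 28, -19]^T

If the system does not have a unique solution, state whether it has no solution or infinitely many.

no solution

Row-reduce:
R1 ← R1 / (4).
R2 ← R2 − 3·R1.
R3 ← R3 + 1·R1.
R2 ← R2 / (-3).
R1 ← R1 + 1·R2.
R3 ← R3 − 3·R2.
Row 3 reduces to 0 = -2, a contradiction. The system is inconsistent.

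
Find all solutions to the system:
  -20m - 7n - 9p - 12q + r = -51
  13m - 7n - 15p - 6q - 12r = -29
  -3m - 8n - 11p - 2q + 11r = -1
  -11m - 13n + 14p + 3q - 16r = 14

infinitely many solutions

Row-reduce:
R1 ← R1 / (-20).
R2 ← R2 − 13·R1.
R3 ← R3 + 3·R1.
R4 ← R4 + 11·R1.
R2 ← R2 / (-231/20).
R1 ← R1 − 7/20·R2.
R3 ← R3 + 139/20·R2.
R4 ← R4 + 183/20·R2.
R3 ← R3 / (223/77).
R1 ← R1 + 2/11·R3.
R2 ← R2 − 139/77·R3.
R4 ← R4 − 2731/77·R3.
R4 ← R4 / (-17553/223).
R1 ← R1 − 154/223·R4.
R2 ← R2 + 860/223·R4.
R3 ← R3 − 624/223·R4.
Rank is 4 with 5 unknowns, leaving r free.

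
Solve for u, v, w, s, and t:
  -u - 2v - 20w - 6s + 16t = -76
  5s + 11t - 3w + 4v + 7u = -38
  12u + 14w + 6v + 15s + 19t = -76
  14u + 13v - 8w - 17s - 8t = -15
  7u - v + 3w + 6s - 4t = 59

Row-reduce the augmented matrix:
R1 ← R1 / (-1).
R2 ← R2 − 7·R1.
R3 ← R3 − 12·R1.
R4 ← R4 − 14·R1.
R5 ← R5 − 7·R1.
R2 ← R2 / (-10).
R1 ← R1 − 2·R2.
R3 ← R3 + 18·R2.
R4 ← R4 + 15·R2.
R5 ← R5 + 15·R2.
R3 ← R3 / (157/5).
R1 ← R1 + 43/5·R3.
R2 ← R2 − 143/10·R3.
R4 ← R4 + 147/2·R3.
R5 ← R5 − 155/2·R3.
R4 ← R4 / (-7231/314).
R1 ← R1 − 193/157·R4.
R2 ← R2 + 211/314·R4.
R3 ← R3 − 48/157·R4.
R5 ← R5 + 1317/314·R4.
R5 ← R5 / (-53855/1033).
R1 ← R1 − 6336/1033·R5.
R2 ← R2 + 8029/1033·R5.
R3 ← R3 + 244/1033·R5.
R4 ← R4 + 321/1033·R5.
Reading off the reduced rows gives u = 2, v = -3, w = -2, s = 4, t = -6.

u = 2, v = -3, w = -2, s = 4, t = -6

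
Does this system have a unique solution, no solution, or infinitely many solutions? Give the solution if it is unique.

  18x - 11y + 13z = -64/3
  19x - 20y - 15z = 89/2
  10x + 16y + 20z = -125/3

Row-reduce the augmented matrix:
R1 ← R1 / (18).
R2 ← R2 − 19·R1.
R3 ← R3 − 10·R1.
R2 ← R2 / (-151/18).
R1 ← R1 + 11/18·R2.
R3 ← R3 − 199/9·R2.
R3 ← R3 / (-9502/151).
R1 ← R1 − 425/151·R3.
R2 ← R2 − 517/151·R3.
Reading off the reduced rows gives x = 1/2, y = 0, z = -7/3.

x = 1/2, y = 0, z = -7/3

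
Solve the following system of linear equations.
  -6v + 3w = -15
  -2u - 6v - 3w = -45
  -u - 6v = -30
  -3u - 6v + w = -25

Row-reduce the augmented matrix:
Swap R1 and R2.
R1 ← R1 / (-2).
R3 ← R3 + 1·R1.
R4 ← R4 + 3·R1.
R2 ← R2 / (-6).
R1 ← R1 − 3·R2.
R3 ← R3 + 3·R2.
R4 ← R4 − 3·R2.
Swap R3 and R4.
R3 ← R3 / (7).
R1 ← R1 − 3·R3.
R2 ← R2 + 1/2·R3.
R4 reduces to 0 = 0, so the extra equation is consistent.
Reading off the reduced rows gives u = 0, v = 5, w = 5.

u = 0, v = 5, w = 5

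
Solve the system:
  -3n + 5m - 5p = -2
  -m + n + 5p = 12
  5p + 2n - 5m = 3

m = 2, n = -1, p = 3

Row-reduce the augmented matrix:
R1 ← R1 / (5).
R2 ← R2 + 1·R1.
R3 ← R3 + 5·R1.
R2 ← R2 / (2/5).
R1 ← R1 + 3/5·R2.
R3 ← R3 + 1·R2.
R3 ← R3 / (10).
R1 ← R1 − 5·R3.
R2 ← R2 − 10·R3.
Reading off the reduced rows gives m = 2, n = -1, p = 3.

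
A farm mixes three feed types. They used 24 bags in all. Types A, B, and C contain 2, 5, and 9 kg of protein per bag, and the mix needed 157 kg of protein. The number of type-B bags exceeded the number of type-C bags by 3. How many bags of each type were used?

Let a = type-A bags, b = type-B bags, c = type-C bags.
  a + b + c = 24
  2a + 5b + 9c = 157
  b - c = 3
Row-reduce the augmented matrix:
R2 ← R2 − 2·R1.
R2 ← R2 / (3).
R1 ← R1 − 1·R2.
R3 ← R3 − 1·R2.
R3 ← R3 / (-10/3).
R1 ← R1 + 4/3·R3.
R2 ← R2 − 7/3·R3.
Reading off the reduced rows gives a = 1, b = 13, c = 10.

type-A bags: 1, type-B bags: 13, type-C bags: 10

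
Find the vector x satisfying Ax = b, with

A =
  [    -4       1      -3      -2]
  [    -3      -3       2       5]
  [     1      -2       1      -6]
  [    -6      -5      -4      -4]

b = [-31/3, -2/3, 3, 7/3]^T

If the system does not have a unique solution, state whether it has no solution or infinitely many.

Row-reduce the augmented matrix:
R1 ← R1 / (-4).
R2 ← R2 + 3·R1.
R3 ← R3 − 1·R1.
R4 ← R4 + 6·R1.
R2 ← R2 / (-15/4).
R1 ← R1 + 1/4·R2.
R3 ← R3 + 7/4·R2.
R4 ← R4 + 13/2·R2.
R3 ← R3 / (-26/15).
R1 ← R1 − 7/15·R3.
R2 ← R2 + 17/15·R3.
R4 ← R4 + 103/15·R3.
R4 ← R4 / (51/2).
R1 ← R1 + 5/2·R4.
R2 ← R2 − 9/2·R4.
R3 ← R3 − 11/2·R4.
Reading off the reduced rows gives x_1 = 3, x_2 = -3, x_3 = -2, x_4 = 2/3.

x_1 = 3, x_2 = -3, x_3 = -2, x_4 = 2/3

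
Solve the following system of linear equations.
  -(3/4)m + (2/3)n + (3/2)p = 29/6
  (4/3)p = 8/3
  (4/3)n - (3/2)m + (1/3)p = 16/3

no solution

Row-reduce:
R1 ← R1 / (-3/4).
R3 ← R3 + 3/2·R1.
R2 ← R2 / (4/3).
R1 ← R1 + 2·R2.
R3 ← R3 + 8/3·R2.
Row 3 reduces to 0 = 1, a contradiction. The system is inconsistent.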